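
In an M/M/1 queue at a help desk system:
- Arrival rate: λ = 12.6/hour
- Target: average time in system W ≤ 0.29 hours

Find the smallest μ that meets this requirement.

For M/M/1: W = 1/(μ-λ)
Need W ≤ 0.29, so 1/(μ-λ) ≤ 0.29
μ - λ ≥ 1/0.29 = 3.4483
μ ≥ 12.6 + 3.4483 = 16.0483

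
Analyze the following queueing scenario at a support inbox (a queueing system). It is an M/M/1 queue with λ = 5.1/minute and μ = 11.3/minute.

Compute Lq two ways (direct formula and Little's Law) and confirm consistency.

Method 1 (direct): Lq = λ²/(μ(μ-λ)) = 26.01/(11.3 × 6.20) = 0.3713

Method 2 (Little's Law):
W = 1/(μ-λ) = 1/6.20 = 0.1612903
Wq = W - 1/μ = 0.1612903 - 0.08849558 = 0.072795
Lq = λWq = 5.1 × 0.072795 = 0.3713 ✔ (matches Method 1)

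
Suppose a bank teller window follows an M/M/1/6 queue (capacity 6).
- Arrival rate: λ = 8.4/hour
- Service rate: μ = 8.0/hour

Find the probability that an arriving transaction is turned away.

ρ = λ/μ = 8.4/8.0 = 1.0500
P₀ = (1-ρ)/(1-ρ^(K+1)) = (1-1.0500)/(1-1.0500^7) = -0.05000/-0.4071 = 0.1228
P_K = P₀×ρ^K = 0.1228 × 1.0500^6 = 0.1228 × 1.3401 = 0.1646
Blocking probability = 16.46%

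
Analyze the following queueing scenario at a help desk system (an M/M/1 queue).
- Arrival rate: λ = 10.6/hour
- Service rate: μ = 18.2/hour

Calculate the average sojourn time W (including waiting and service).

First, compute utilization: ρ = λ/μ = 10.6/18.2 = 0.5824
For M/M/1: W = 1/(μ-λ)
W = 1/(18.2-10.6) = 1/7.60
W = 0.1316 hours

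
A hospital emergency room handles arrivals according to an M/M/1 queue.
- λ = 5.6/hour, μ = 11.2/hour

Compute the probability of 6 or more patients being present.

ρ = λ/μ = 5.6/11.2 = 0.5000
P(N ≥ n) = ρⁿ
P(N ≥ 6) = 0.5000^6
P(N ≥ 6) = 0.01562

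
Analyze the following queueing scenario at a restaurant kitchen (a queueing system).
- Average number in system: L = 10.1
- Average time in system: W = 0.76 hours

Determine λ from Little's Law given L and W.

Little's Law: L = λW, so λ = L/W
λ = 10.1/0.76 = 13.2895 orders/hour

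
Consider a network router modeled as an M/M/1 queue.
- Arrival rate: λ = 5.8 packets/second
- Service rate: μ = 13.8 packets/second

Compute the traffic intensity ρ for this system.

Server utilization: ρ = λ/μ
ρ = 5.8/13.8 = 0.4203
The server is busy 42.03% of the time.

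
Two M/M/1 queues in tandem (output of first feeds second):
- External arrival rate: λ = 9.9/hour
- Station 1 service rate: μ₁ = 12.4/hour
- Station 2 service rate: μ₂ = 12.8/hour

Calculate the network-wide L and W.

By Jackson's theorem, each station behaves as independent M/M/1.
Station 1: ρ₁ = 9.9/12.4 = 0.7984, L₁ = ρ₁/(1-ρ₁) = λ/(μ₁-λ) = 9.9/2.50 = 3.9600
Station 2: ρ₂ = 9.9/12.8 = 0.7734, L₂ = ρ₂/(1-ρ₂) = λ/(μ₂-λ) = 9.9/2.90 = 3.4138
Total: L = L₁ + L₂ = 3.9600 + 3.4138 = 7.3738
W = L/λ = 7.3738/9.9 = 0.7448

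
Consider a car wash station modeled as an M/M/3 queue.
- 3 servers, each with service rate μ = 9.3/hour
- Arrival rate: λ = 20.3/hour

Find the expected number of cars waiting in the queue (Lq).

Traffic intensity: ρ = λ/(cμ) = 20.3/(3×9.3) = 0.7276
Since ρ = 0.7276 < 1, system is stable.
Offered load a = λ/μ = cρ = 20.3/9.3 = 2.1828
P₀ = [ Σₙ₌₀^2 aⁿ/n! + a^3/(3!(1-ρ)) ]⁻¹
Σ = a^0/0! + a^1/1! + a^2/2! = 1.0000 + 2.1828 + 2.3823 = 5.5651
a^3/(3!(1-ρ)) = 10.4001/(6 × 0.272401) = 6.3632
P₀ = 1/(5.5651 + 6.3632) = 0.08383
Lq = P₀·a^3·ρ / (3!(1-ρ)²) = 0.08383 × 10.4001 × 0.7276 / (6 × 0.07420) = 1.4249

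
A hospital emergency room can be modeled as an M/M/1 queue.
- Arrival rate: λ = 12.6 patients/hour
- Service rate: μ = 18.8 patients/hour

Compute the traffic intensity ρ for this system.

Server utilization: ρ = λ/μ
ρ = 12.6/18.8 = 0.6702
The server is busy 67.02% of the time.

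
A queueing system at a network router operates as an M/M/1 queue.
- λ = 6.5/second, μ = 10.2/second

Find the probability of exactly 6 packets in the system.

ρ = λ/μ = 6.5/10.2 = 0.63725
P(n) = (1-ρ)ρⁿ
P(6) = (1-0.63725) × 0.63725^6
P(6) = 0.36275 × 0.066967
P(6) = 0.02429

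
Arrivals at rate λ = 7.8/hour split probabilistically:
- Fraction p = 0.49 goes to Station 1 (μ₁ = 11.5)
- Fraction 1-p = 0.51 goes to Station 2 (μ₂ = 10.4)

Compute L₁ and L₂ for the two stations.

Effective rates: λ₁ = 7.8×0.49 = 3.822, λ₂ = 7.8×0.51 = 3.978
Station 1: ρ₁ = 3.822/11.5 = 0.33235, L₁ = ρ₁/(1-ρ₁) = 0.33235/(1-0.33235) = 0.4978
Station 2: ρ₂ = 3.978/10.4 = 0.3825, L₂ = ρ₂/(1-ρ₂) = 0.3825/(1-0.3825) = 0.6194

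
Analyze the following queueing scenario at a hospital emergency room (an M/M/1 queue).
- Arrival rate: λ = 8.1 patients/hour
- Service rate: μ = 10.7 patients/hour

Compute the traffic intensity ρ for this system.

Server utilization: ρ = λ/μ
ρ = 8.1/10.7 = 0.7570
The server is busy 75.70% of the time.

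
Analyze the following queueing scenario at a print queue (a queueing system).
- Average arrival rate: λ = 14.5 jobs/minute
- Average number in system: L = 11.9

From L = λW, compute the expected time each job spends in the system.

Little's Law: L = λW, so W = L/λ
W = 11.9/14.5 = 0.8207 minutes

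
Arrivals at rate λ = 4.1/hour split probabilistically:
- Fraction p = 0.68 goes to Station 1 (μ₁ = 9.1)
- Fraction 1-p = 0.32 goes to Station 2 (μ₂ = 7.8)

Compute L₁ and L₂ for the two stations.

Effective rates: λ₁ = 4.1×0.68 = 2.788, λ₂ = 4.1×0.32 = 1.312
Station 1: ρ₁ = 2.788/9.1 = 0.30637, L₁ = ρ₁/(1-ρ₁) = 0.30637/(1-0.30637) = 0.4417
Station 2: ρ₂ = 1.312/7.8 = 0.1682, L₂ = ρ₂/(1-ρ₂) = 0.1682/(1-0.1682) = 0.2022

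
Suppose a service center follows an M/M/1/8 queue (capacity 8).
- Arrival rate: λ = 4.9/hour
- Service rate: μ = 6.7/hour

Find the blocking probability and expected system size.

ρ = λ/μ = 4.9/6.7 = 0.73134
P₀ = (1-ρ)/(1-ρ^(K+1)) = (1-0.73134)/(1-0.73134^9) = 0.2687/0.9401 = 0.2858
P_K = P₀×ρ^K = 0.2858 × 0.73134^8 = 0.2858 × 0.08184 = 0.02339
Blocking probability P_8 = 0.02339 (2.34%)
L = ρ[1 - (K+1)ρ^K + Kρ^(K+1)] / [(1-ρ)(1-ρ^(K+1))]
L = 0.73134 × (1 - 9×0.081838 + 8×0.059851) / ((1 - 0.73134) × (1 - 0.059851)) = 2.1492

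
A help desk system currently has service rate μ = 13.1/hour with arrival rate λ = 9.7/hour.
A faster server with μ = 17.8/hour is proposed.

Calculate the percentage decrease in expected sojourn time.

System 1: ρ₁ = 9.7/13.1 = 0.7405, W₁ = 1/(13.1-9.7) = 0.29412
System 2: ρ₂ = 9.7/17.8 = 0.5449, W₂ = 1/(17.8-9.7) = 0.12346
Improvement: (W₁-W₂)/W₁ = (0.29412-0.12346)/0.29412 = 58.02%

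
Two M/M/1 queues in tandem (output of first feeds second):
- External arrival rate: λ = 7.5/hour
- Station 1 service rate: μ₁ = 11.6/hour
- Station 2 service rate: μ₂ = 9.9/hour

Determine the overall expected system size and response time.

By Jackson's theorem, each station behaves as independent M/M/1.
Station 1: ρ₁ = 7.5/11.6 = 0.6466, L₁ = ρ₁/(1-ρ₁) = λ/(μ₁-λ) = 7.5/4.10 = 1.8293
Station 2: ρ₂ = 7.5/9.9 = 0.7576, L₂ = ρ₂/(1-ρ₂) = λ/(μ₂-λ) = 7.5/2.40 = 3.1250
Total: L = L₁ + L₂ = 1.8293 + 3.1250 = 4.9543
W = L/λ = 4.9543/7.5 = 0.6606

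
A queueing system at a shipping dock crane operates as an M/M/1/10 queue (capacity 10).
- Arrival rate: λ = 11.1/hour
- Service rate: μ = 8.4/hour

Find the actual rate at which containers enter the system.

ρ = λ/μ = 11.1/8.4 = 1.32143
P₀ = (1-ρ)/(1-ρ^(K+1)) = (1-1.32143)/(1-1.32143^11) = -0.32143/-20.4529 = 0.01572
P_K = P₀×ρ^K = 0.015716 × 1.32143^10 = 0.015716 × 16.2346 = 0.2551
λ_eff = λ(1-P_K) = 11.1 × (1 - 0.255136) = 11.1 × 0.744864 = 8.2680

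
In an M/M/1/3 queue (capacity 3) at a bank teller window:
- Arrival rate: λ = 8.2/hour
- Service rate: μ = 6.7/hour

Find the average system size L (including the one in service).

ρ = λ/μ = 8.2/6.7 = 1.2239
P₀ = (1-ρ)/(1-ρ^(K+1)) = (1-1.2239)/(1-1.2239^4) = -0.2239/-1.2438 = 0.1800
P_K = P₀×ρ^K = 0.1800 × 1.2239^3 = 0.1800 × 1.8333 = 0.3300
L = ρ[1 - (K+1)ρ^K + Kρ^(K+1)] / [(1-ρ)(1-ρ^(K+1))]
L = 1.2239 × (1 - 4×1.83332 + 3×2.24380) / ((1 - 1.2239) × (1 - 2.24380)) = 1.7497 transactions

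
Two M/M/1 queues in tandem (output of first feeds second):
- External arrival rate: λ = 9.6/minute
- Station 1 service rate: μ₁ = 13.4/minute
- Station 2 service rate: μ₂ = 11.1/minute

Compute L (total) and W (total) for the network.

By Jackson's theorem, each station behaves as independent M/M/1.
Station 1: ρ₁ = 9.6/13.4 = 0.7164, L₁ = ρ₁/(1-ρ₁) = λ/(μ₁-λ) = 9.6/3.80 = 2.5263
Station 2: ρ₂ = 9.6/11.1 = 0.8649, L₂ = ρ₂/(1-ρ₂) = λ/(μ₂-λ) = 9.6/1.50 = 6.4000
Total: L = L₁ + L₂ = 2.5263 + 6.4000 = 8.9263
W = L/λ = 8.9263/9.6 = 0.9298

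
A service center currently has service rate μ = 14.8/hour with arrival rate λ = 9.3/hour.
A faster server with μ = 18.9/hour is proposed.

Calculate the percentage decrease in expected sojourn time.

System 1: ρ₁ = 9.3/14.8 = 0.6284, W₁ = 1/(14.8-9.3) = 0.18182
System 2: ρ₂ = 9.3/18.9 = 0.4921, W₂ = 1/(18.9-9.3) = 0.10417
Improvement: (W₁-W₂)/W₁ = (0.18182-0.10417)/0.18182 = 42.71%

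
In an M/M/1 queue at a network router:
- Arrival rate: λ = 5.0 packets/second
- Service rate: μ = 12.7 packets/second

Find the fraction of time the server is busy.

Server utilization: ρ = λ/μ
ρ = 5.0/12.7 = 0.3937
The server is busy 39.37% of the time.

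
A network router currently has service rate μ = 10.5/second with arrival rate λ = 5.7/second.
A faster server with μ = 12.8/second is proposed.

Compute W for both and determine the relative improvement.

System 1: ρ₁ = 5.7/10.5 = 0.5429, W₁ = 1/(10.5-5.7) = 0.20833
System 2: ρ₂ = 5.7/12.8 = 0.4453, W₂ = 1/(12.8-5.7) = 0.14085
Improvement: (W₁-W₂)/W₁ = (0.20833-0.14085)/0.20833 = 32.39%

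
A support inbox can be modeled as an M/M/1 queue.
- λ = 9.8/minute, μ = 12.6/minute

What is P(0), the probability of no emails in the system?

ρ = λ/μ = 9.8/12.6 = 0.7778
P(0) = 1 - ρ = 1 - 0.7778 = 0.2222
The server is idle 22.22% of the time.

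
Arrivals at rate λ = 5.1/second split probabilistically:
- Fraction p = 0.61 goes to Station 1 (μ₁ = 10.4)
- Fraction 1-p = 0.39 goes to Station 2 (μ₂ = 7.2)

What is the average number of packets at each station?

Effective rates: λ₁ = 5.1×0.61 = 3.111, λ₂ = 5.1×0.39 = 1.989
Station 1: ρ₁ = 3.111/10.4 = 0.29913, L₁ = ρ₁/(1-ρ₁) = 0.29913/(1-0.29913) = 0.4268
Station 2: ρ₂ = 1.989/7.2 = 0.27625, L₂ = ρ₂/(1-ρ₂) = 0.27625/(1-0.27625) = 0.3817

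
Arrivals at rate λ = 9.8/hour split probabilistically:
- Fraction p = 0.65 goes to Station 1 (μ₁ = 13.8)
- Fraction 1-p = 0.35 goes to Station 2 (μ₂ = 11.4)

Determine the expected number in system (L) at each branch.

Effective rates: λ₁ = 9.8×0.65 = 6.37, λ₂ = 9.8×0.35 = 3.43
Station 1: ρ₁ = 6.37/13.8 = 0.46159, L₁ = ρ₁/(1-ρ₁) = 0.46159/(1-0.46159) = 0.8573
Station 2: ρ₂ = 3.43/11.4 = 0.3009, L₂ = ρ₂/(1-ρ₂) = 0.3009/(1-0.3009) = 0.4304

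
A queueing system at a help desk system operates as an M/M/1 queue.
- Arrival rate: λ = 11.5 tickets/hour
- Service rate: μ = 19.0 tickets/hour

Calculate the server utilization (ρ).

Server utilization: ρ = λ/μ
ρ = 11.5/19.0 = 0.6053
The server is busy 60.53% of the time.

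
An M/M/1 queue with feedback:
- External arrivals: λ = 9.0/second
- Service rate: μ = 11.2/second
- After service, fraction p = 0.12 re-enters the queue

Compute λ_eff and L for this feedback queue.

Effective arrival rate: λ_eff = λ/(1-p) = 9.0/(1-0.12) = 9.0/0.88 = 10.22727
ρ = λ_eff/μ = 10.22727/11.2 = 0.913149
L = ρ/(1-ρ) = 0.913149/(1-0.913149) = 10.5140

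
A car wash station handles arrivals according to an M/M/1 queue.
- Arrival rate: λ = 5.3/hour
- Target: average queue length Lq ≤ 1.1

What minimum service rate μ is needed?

For M/M/1: Lq = λ²/(μ(μ-λ))
Need Lq ≤ 1.1, i.e. μ(μ-λ) ≥ λ²/1.1
μ² - 5.3μ - 28.09/1.1 ≥ 0  →  μ² - 5.3μ - 25.536364 ≥ 0
Quadratic formula (positive root): μ = [λ + √(λ² + 4×25.536364)]/2
Discriminant: 28.09 + 4×25.536364 = 130.2355, √130.2355 = 11.4121
μ ≥ (5.3 + 11.4121)/2 = 8.3560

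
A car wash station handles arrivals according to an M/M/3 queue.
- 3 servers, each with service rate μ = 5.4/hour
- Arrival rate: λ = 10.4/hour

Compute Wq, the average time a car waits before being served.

Traffic intensity: ρ = λ/(cμ) = 10.4/(3×5.4) = 0.6420
Since ρ = 0.6420 < 1, system is stable.
Offered load a = λ/μ = cρ = 10.4/5.4 = 1.9259
P₀ = [ Σₙ₌₀^2 aⁿ/n! + a^3/(3!(1-ρ)) ]⁻¹
Σ = a^0/0! + a^1/1! + a^2/2! = 1.0000 + 1.9259 + 1.8546 = 4.7805
a^3/(3!(1-ρ)) = 7.1436/(6 × 0.35802) = 3.3255
P₀ = 1/(4.7805 + 3.3255) = 0.1234
Lq = P₀·a^3·ρ / (3!(1-ρ)²) = 0.123365 × 7.14363 × 0.641975 / (6 × 0.128182) = 0.7356
Wq = Lq/λ = 0.7356/10.4 = 0.07073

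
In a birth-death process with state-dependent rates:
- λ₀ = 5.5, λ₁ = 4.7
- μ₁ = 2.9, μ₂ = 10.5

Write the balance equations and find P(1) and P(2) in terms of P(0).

Balance equations:
State 0: λ₀P₀ = μ₁P₁ → P₁ = (λ₀/μ₁)P₀ = (5.5/2.9)P₀ = 1.8966P₀
State 1: P₂ = (λ₀λ₁)/(μ₁μ₂)P₀ = (5.5×4.7)/(2.9×10.5)P₀ = 0.8489P₀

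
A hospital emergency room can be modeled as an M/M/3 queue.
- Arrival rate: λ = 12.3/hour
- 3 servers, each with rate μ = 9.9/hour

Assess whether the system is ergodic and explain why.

Stability requires ρ = λ/(cμ) < 1
ρ = 12.3/(3 × 9.9) = 12.3/29.70 = 0.4141
Since 0.4141 < 1, the system is STABLE.
The servers are busy 41.41% of the time.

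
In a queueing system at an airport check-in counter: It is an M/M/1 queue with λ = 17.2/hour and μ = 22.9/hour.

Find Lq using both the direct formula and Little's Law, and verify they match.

Method 1 (direct): Lq = λ²/(μ(μ-λ)) = 295.84/(22.9 × 5.70) = 2.2665

Method 2 (Little's Law):
W = 1/(μ-λ) = 1/5.70 = 0.1754386
Wq = W - 1/μ = 0.1754386 - 0.04366812 = 0.1317705
Lq = λWq = 17.2 × 0.1317705 = 2.2665 ✔ (matches Method 1)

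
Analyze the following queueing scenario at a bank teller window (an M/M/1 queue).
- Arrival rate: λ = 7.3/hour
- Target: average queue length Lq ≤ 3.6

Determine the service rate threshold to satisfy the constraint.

For M/M/1: Lq = λ²/(μ(μ-λ))
Need Lq ≤ 3.6, i.e. μ(μ-λ) ≥ λ²/3.6
μ² - 7.3μ - 53.29/3.6 ≥ 0  →  μ² - 7.3μ - 14.80278 ≥ 0
Quadratic formula (positive root): μ = [λ + √(λ² + 4×14.80278)]/2
Discriminant: 53.29 + 4×14.80278 = 112.5011, √112.5011 = 10.60665
μ ≥ (7.3 + 10.60665)/2 = 8.9533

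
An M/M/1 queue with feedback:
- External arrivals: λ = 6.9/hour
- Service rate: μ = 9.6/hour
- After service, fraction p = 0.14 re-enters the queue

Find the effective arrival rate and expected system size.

Effective arrival rate: λ_eff = λ/(1-p) = 6.9/(1-0.14) = 6.9/0.86 = 8.02326
ρ = λ_eff/μ = 8.02326/9.6 = 0.835756
L = ρ/(1-ρ) = 0.835756/(1-0.835756) = 5.0885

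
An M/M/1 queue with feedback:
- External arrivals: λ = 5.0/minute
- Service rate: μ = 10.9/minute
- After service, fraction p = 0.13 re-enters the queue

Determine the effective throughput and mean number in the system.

Effective arrival rate: λ_eff = λ/(1-p) = 5.0/(1-0.13) = 5.0/0.87 = 5.7471
ρ = λ_eff/μ = 5.7471/10.9 = 0.52726
L = ρ/(1-ρ) = 0.52726/(1-0.52726) = 1.1153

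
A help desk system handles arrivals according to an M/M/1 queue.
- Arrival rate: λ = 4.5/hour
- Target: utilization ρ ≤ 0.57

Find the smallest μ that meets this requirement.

ρ = λ/μ, so μ = λ/ρ
μ ≥ 4.5/0.57 = 7.8947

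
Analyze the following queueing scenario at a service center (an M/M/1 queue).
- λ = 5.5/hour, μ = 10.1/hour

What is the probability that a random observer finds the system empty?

ρ = λ/μ = 5.5/10.1 = 0.5446
P(0) = 1 - ρ = 1 - 0.5446 = 0.4554
The server is idle 45.54% of the time.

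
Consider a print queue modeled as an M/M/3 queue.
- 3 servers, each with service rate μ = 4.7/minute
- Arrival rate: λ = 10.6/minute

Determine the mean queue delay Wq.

Traffic intensity: ρ = λ/(cμ) = 10.6/(3×4.7) = 0.7518
Since ρ = 0.7518 < 1, system is stable.
Offered load a = λ/μ = cρ = 10.6/4.7 = 2.2553
P₀ = [ Σₙ₌₀^2 aⁿ/n! + a^3/(3!(1-ρ)) ]⁻¹
Σ = a^0/0! + a^1/1! + a^2/2! = 1.00000 + 2.25532 + 2.54323 = 5.7986
a^3/(3!(1-ρ)) = 11.4716/(6 × 0.248227) = 7.7024
P₀ = 1/(5.7986 + 7.7024) = 0.07407
Lq = P₀·a^3·ρ / (3!(1-ρ)²) = 0.07407 × 11.4716 × 0.7518 / (6 × 0.06162) = 1.7278
Wq = Lq/λ = 1.7278/10.6 = 0.1630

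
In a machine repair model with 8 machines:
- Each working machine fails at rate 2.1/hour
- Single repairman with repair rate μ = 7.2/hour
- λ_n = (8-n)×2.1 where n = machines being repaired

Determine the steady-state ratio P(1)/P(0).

P(1)/P(0) = ∏_{i=0}^{1-1} λ_i/μ_{i+1}
= (8-0)×2.1/7.2
= 2.3333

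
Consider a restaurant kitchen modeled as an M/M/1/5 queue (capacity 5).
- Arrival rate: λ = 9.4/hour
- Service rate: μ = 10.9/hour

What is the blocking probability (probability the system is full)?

ρ = λ/μ = 9.4/10.9 = 0.86239
P₀ = (1-ρ)/(1-ρ^(K+1)) = (1-0.86239)/(1-0.86239^6) = 0.1376/0.5886 = 0.2338
P_K = P₀×ρ^K = 0.2338 × 0.86239^5 = 0.2338 × 0.4770 = 0.1115
Blocking probability = 11.15%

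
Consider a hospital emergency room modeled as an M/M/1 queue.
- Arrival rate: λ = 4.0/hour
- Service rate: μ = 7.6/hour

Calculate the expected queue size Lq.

ρ = λ/μ = 4.0/7.6 = 0.5263
For M/M/1: Lq = λ²/(μ(μ-λ))
Lq = 16.00/(7.6 × 3.60)
Lq = 0.5848 patients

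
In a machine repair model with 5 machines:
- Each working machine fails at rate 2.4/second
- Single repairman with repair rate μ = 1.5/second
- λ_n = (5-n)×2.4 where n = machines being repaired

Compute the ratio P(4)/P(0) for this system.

P(4)/P(0) = ∏_{i=0}^{4-1} λ_i/μ_{i+1}
= (5-0)×2.4/1.5 × (5-1)×2.4/1.5 × (5-2)×2.4/1.5 × (5-3)×2.4/1.5
= 786.4320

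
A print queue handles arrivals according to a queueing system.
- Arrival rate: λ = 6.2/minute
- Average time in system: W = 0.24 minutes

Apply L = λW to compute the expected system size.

Little's Law: L = λW
L = 6.2 × 0.24 = 1.4880 jobs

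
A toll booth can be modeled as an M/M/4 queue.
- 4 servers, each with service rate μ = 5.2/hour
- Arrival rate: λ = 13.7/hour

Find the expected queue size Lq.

Traffic intensity: ρ = λ/(cμ) = 13.7/(4×5.2) = 0.6587
Since ρ = 0.6587 < 1, system is stable.
Offered load a = λ/μ = cρ = 13.7/5.2 = 2.6346
P₀ = [ Σₙ₌₀^3 aⁿ/n! + a^4/(4!(1-ρ)) ]⁻¹
Σ = a^0/0! + a^1/1! + a^2/2! + a^3/3! = 1.0000 + 2.6346 + 3.4706 + 3.0479 = 10.1531
a^4/(4!(1-ρ)) = 48.1802/(24 × 0.341346) = 5.8812
P₀ = 1/(10.1531 + 5.8812) = 0.06237
Lq = P₀·a^4·ρ / (4!(1-ρ)²) = 0.062366 × 48.1802 × 0.65865 / (24 × 0.11652) = 0.7077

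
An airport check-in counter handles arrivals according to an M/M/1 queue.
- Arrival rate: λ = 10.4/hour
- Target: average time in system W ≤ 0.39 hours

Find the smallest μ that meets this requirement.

For M/M/1: W = 1/(μ-λ)
Need W ≤ 0.39, so 1/(μ-λ) ≤ 0.39
μ - λ ≥ 1/0.39 = 2.5641
μ ≥ 10.4 + 2.5641 = 12.9641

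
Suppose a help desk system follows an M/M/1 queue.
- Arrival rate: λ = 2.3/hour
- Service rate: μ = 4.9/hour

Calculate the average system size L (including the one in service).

ρ = λ/μ = 2.3/4.9 = 0.4694
For M/M/1: L = λ/(μ-λ)
L = 2.3/(4.9-2.3) = 2.3/2.60
L = 0.8846 tickets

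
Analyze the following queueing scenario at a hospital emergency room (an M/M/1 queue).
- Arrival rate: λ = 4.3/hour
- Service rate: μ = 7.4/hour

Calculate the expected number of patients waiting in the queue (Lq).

ρ = λ/μ = 4.3/7.4 = 0.5811
For M/M/1: Lq = λ²/(μ(μ-λ))
Lq = 18.49/(7.4 × 3.10)
Lq = 0.8060 patients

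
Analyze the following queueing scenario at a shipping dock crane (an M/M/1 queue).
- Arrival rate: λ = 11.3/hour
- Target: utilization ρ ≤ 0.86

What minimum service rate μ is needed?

ρ = λ/μ, so μ = λ/ρ
μ ≥ 11.3/0.86 = 13.1395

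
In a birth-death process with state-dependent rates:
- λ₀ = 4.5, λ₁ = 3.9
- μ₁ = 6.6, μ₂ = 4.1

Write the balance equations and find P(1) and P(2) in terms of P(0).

Balance equations:
State 0: λ₀P₀ = μ₁P₁ → P₁ = (λ₀/μ₁)P₀ = (4.5/6.6)P₀ = 0.6818P₀
State 1: P₂ = (λ₀λ₁)/(μ₁μ₂)P₀ = (4.5×3.9)/(6.6×4.1)P₀ = 0.6486P₀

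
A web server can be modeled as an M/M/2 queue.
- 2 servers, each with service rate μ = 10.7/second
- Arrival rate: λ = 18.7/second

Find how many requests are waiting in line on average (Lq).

Traffic intensity: ρ = λ/(cμ) = 18.7/(2×10.7) = 0.8738
Since ρ = 0.8738 < 1, system is stable.
Offered load a = λ/μ = cρ = 18.7/10.7 = 1.7477
P₀ = [ Σₙ₌₀^1 aⁿ/n! + a^2/(2!(1-ρ)) ]⁻¹
Σ = a^0/0! + a^1/1! = 1.0000 + 1.7477 = 2.7477
a^2/(2!(1-ρ)) = 3.05433/(2 × 0.126168) = 12.1042
P₀ = 1/(2.7477 + 12.1042) = 0.06733
Lq = P₀·a^2·ρ / (2!(1-ρ)²) = 0.0673317 × 3.05433 × 0.873832 / (2 × 0.0159184) = 5.6446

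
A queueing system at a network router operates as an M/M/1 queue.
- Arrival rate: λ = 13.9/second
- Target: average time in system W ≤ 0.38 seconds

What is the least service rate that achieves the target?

For M/M/1: W = 1/(μ-λ)
Need W ≤ 0.38, so 1/(μ-λ) ≤ 0.38
μ - λ ≥ 1/0.38 = 2.6316
μ ≥ 13.9 + 2.6316 = 16.5316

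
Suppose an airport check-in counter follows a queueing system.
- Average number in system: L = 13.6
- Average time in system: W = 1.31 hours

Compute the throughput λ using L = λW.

Little's Law: L = λW, so λ = L/W
λ = 13.6/1.31 = 10.3817 passengers/hour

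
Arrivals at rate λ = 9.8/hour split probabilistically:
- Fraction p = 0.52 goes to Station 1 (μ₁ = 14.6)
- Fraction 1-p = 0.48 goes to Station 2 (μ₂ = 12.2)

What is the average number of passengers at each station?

Effective rates: λ₁ = 9.8×0.52 = 5.096, λ₂ = 9.8×0.48 = 4.704
Station 1: ρ₁ = 5.096/14.6 = 0.34904, L₁ = ρ₁/(1-ρ₁) = 0.34904/(1-0.34904) = 0.5362
Station 2: ρ₂ = 4.704/12.2 = 0.38557, L₂ = ρ₂/(1-ρ₂) = 0.38557/(1-0.38557) = 0.6275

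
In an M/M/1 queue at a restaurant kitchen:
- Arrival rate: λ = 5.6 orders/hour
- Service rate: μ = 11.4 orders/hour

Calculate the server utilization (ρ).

Server utilization: ρ = λ/μ
ρ = 5.6/11.4 = 0.4912
The server is busy 49.12% of the time.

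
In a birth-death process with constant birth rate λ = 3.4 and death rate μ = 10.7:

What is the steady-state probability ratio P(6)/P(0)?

For constant rates: P(n)/P(0) = (λ/μ)^n
P(6)/P(0) = (3.4/10.7)^6 = 0.31776^6 = 0.001029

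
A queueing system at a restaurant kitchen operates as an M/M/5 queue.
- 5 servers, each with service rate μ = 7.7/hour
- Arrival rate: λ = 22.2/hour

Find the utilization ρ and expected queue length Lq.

Traffic intensity: ρ = λ/(cμ) = 22.2/(5×7.7) = 0.5766
Since ρ = 0.5766 < 1, system is stable.
Offered load a = λ/μ = cρ = 22.2/7.7 = 2.8831
P₀ = [ Σₙ₌₀^4 aⁿ/n! + a^5/(5!(1-ρ)) ]⁻¹
Σ = a^0/0! + a^1/1! + a^2/2! + a^3/3! + a^4/4! = 1.00000 + 2.88312 + 4.15618 + 3.99425 + 2.87897 = 14.9125
a^5/(5!(1-ρ)) = 199.2101/(120 × 0.423377) = 3.9211
P₀ = 1/(14.9125 + 3.9211) = 0.05310
Lq = P₀·a^5·ρ / (5!(1-ρ)²) = 0.05310 × 199.2101 × 0.5766 / (120 × 0.1792) = 0.2836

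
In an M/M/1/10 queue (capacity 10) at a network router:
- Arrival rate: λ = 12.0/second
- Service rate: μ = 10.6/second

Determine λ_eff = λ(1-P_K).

ρ = λ/μ = 12.0/10.6 = 1.13208
P₀ = (1-ρ)/(1-ρ^(K+1)) = (1-1.13208)/(1-1.13208^11) = -0.13208/-2.9142 = 0.04532
P_K = P₀×ρ^K = 0.04532 × 1.13208^10 = 0.04532 × 3.4576 = 0.1567
λ_eff = λ(1-P_K) = 12.0 × (1 - 0.1567) = 12.0 × 0.8433 = 10.1196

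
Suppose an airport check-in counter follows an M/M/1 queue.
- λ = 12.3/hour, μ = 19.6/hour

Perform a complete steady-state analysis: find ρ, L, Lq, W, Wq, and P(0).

Step 1: ρ = λ/μ = 12.3/19.6 = 0.6276
Step 2: L = λ/(μ-λ) = 12.3/7.30 = 1.6849
Step 3: Lq = λ²/(μ(μ-λ)) = 151.29/(19.6×7.30) = 1.0574
Step 4: W = 1/(μ-λ) = 1/7.30 = 0.136986
Step 5: Wq = λ/(μ(μ-λ)) = 12.3/(19.6×7.30) = 0.08597
Step 6: P(0) = 1-ρ = 0.3724
Verify: L = λW = 12.3×0.136986 = 1.6849 ✔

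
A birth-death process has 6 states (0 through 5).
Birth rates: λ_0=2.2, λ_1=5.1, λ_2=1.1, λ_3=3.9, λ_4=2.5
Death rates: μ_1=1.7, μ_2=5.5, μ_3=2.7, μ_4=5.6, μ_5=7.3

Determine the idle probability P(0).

Ratios P(n)/P(0) = (λ₀···λₙ₋₁)/(μ₁···μₙ):
P(1)/P(0) = (2.2)/(1.7) = 1.2941
P(2)/P(0) = (2.2×5.1)/(1.7×5.5) = 1.2000
P(3)/P(0) = (2.2×5.1×1.1)/(1.7×5.5×2.7) = 0.4889
P(4)/P(0) = (2.2×5.1×1.1×3.9)/(1.7×5.5×2.7×5.6) = 0.3405
P(5)/P(0) = (2.2×5.1×1.1×3.9×2.5)/(1.7×5.5×2.7×5.6×7.3) = 0.1166

Normalization: ∑ P(n) = 1
P(0) × (1.0000 + 1.2941 + 1.2000 + 0.4889 + 0.3405 + 0.1166) = 1
P(0) × 4.4401 = 1
P(0) = 1/4.4401 = 0.2252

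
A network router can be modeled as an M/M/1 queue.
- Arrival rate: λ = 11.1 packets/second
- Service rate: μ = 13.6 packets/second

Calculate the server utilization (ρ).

Server utilization: ρ = λ/μ
ρ = 11.1/13.6 = 0.8162
The server is busy 81.62% of the time.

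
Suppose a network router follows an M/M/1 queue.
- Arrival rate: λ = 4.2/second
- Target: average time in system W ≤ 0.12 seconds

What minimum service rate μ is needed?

For M/M/1: W = 1/(μ-λ)
Need W ≤ 0.12, so 1/(μ-λ) ≤ 0.12
μ - λ ≥ 1/0.12 = 8.3333
μ ≥ 4.2 + 8.3333 = 12.5333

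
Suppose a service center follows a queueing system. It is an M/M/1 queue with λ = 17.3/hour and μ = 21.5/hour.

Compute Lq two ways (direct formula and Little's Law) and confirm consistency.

Method 1 (direct): Lq = λ²/(μ(μ-λ)) = 299.29/(21.5 × 4.20) = 3.3144

Method 2 (Little's Law):
W = 1/(μ-λ) = 1/4.20 = 0.2380952
Wq = W - 1/μ = 0.2380952 - 0.04651163 = 0.191584
Lq = λWq = 17.3 × 0.191584 = 3.3144 ✔ (matches Method 1)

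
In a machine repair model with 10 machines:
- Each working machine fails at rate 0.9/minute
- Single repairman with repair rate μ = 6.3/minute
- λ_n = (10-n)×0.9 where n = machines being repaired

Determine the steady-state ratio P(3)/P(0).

P(3)/P(0) = ∏_{i=0}^{3-1} λ_i/μ_{i+1}
= (10-0)×0.9/6.3 × (10-1)×0.9/6.3 × (10-2)×0.9/6.3
= 2.0991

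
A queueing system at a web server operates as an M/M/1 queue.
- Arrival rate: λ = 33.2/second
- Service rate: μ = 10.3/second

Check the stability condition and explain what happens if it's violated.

Stability requires ρ = λ/(cμ) < 1
ρ = 33.2/(1 × 10.3) = 33.2/10.30 = 3.2233
Since 3.2233 ≥ 1, the system is UNSTABLE.
Queue grows without bound. Need μ > λ = 33.2.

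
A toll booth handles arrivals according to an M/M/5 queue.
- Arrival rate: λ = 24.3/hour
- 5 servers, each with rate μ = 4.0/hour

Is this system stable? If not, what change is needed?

Stability requires ρ = λ/(cμ) < 1
ρ = 24.3/(5 × 4.0) = 24.3/20.00 = 1.2150
Since 1.2150 ≥ 1, the system is UNSTABLE.
Need c > λ/μ = 24.3/4.0 = 6.08.
Minimum servers needed: c = 7.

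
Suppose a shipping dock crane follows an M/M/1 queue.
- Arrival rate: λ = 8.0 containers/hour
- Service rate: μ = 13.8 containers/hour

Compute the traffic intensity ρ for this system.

Server utilization: ρ = λ/μ
ρ = 8.0/13.8 = 0.5797
The server is busy 57.97% of the time.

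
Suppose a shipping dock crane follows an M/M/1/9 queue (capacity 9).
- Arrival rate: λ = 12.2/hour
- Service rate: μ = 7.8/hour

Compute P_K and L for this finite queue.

ρ = λ/μ = 12.2/7.8 = 1.5641
P₀ = (1-ρ)/(1-ρ^(K+1)) = (1-1.5641)/(1-1.5641^10) = -0.5641/-86.6285 = 0.006512
P_K = P₀×ρ^K = 0.006512 × 1.5641^9 = 0.006512 × 56.0248 = 0.3648
Blocking probability P_9 = 0.3648 (36.48%)
L = ρ[1 - (K+1)ρ^K + Kρ^(K+1)] / [(1-ρ)(1-ρ^(K+1))]
L = 1.5641 × (1 - 10×56.0248 + 9×87.6285) / ((1 - 1.5641) × (1 - 87.6285)) = 7.3427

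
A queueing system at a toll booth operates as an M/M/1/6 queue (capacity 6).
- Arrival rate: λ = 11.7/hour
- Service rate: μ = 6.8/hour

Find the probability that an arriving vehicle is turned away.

ρ = λ/μ = 11.7/6.8 = 1.72059
P₀ = (1-ρ)/(1-ρ^(K+1)) = (1-1.72059)/(1-1.72059^7) = -0.7206/-43.6418 = 0.01651
P_K = P₀×ρ^K = 0.01651 × 1.72059^6 = 0.01651 × 25.9456 = 0.4284
Blocking probability = 42.84%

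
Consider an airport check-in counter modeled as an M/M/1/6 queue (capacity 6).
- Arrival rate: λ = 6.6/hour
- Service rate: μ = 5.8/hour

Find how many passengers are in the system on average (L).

ρ = λ/μ = 6.6/5.8 = 1.13793
P₀ = (1-ρ)/(1-ρ^(K+1)) = (1-1.13793)/(1-1.13793^7) = -0.13793/-1.4706 = 0.09379
P_K = P₀×ρ^K = 0.09379 × 1.13793^6 = 0.09379 × 2.1712 = 0.2036
L = ρ[1 - (K+1)ρ^K + Kρ^(K+1)] / [(1-ρ)(1-ρ^(K+1))]
L = 1.13793 × (1 - 7×2.17117 + 6×2.47064) / ((1 - 1.13793) × (1 - 2.47064)) = 3.5098 passengers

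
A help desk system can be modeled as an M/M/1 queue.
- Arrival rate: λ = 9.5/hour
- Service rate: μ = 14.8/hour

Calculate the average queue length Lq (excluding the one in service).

ρ = λ/μ = 9.5/14.8 = 0.6419
For M/M/1: Lq = λ²/(μ(μ-λ))
Lq = 90.25/(14.8 × 5.30)
Lq = 1.1506 tickets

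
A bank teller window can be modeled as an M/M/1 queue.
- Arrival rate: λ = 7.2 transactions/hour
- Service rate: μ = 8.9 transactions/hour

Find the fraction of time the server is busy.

Server utilization: ρ = λ/μ
ρ = 7.2/8.9 = 0.8090
The server is busy 80.90% of the time.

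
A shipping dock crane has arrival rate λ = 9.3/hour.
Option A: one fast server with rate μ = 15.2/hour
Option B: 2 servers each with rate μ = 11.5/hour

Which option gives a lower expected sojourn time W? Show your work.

Option A: single server μ = 15.2 (M/M/1)
  ρ_A = 9.3/15.2 = 0.6118
  W_A = 1/(μ-λ) = 1/(15.2-9.3) = 1/5.90 = 0.1695

Option B: 2 servers μ = 11.5 (M/M/2)
  ρ_B = λ/(cμ) = 9.3/(2×11.5) = 0.4043
  Offered load a = λ/μ = cρ = 9.3/11.5 = 0.8087
  P₀ = [ Σₙ₌₀^1 aⁿ/n! + a^2/(2!(1-ρ)) ]⁻¹
  Σ = a^0/0! + a^1/1! = 1.0000 + 0.8087 = 1.8087
  a^2/(2!(1-ρ)) = 0.65399/(2 × 0.59565) = 0.5490
  P₀ = 1/(1.8087 + 0.5490) = 0.4241
  Lq = P₀·a^2·ρ / (2!(1-ρ)²) = 0.42415 × 0.65399 × 0.40435 / (2 × 0.35480) = 0.1581
  Wq_B = Lq/λ = 0.1581/9.3 = 0.01700
  W_B = Wq_B + 1/μ = 0.01700 + 0.08696 = 0.1040

Since W_B = 0.1040 < W_A = 0.1695, Option B (multiple servers) has the shorter time in system.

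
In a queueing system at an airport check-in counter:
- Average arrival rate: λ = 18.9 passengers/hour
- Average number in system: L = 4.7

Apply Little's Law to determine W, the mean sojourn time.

Little's Law: L = λW, so W = L/λ
W = 4.7/18.9 = 0.2487 hours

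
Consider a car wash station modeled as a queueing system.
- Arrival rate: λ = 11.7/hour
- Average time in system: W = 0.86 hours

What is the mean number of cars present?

Little's Law: L = λW
L = 11.7 × 0.86 = 10.0620 cars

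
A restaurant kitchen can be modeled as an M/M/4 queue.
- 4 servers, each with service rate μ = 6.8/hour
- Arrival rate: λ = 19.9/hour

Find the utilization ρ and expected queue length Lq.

Traffic intensity: ρ = λ/(cμ) = 19.9/(4×6.8) = 0.7316
Since ρ = 0.7316 < 1, system is stable.
Offered load a = λ/μ = cρ = 19.9/6.8 = 2.9265
P₀ = [ Σₙ₌₀^3 aⁿ/n! + a^4/(4!(1-ρ)) ]⁻¹
Σ = a^0/0! + a^1/1! + a^2/2! + a^3/3! = 1.00000 + 2.92647 + 4.28212 + 4.17716 = 12.3857
a^4/(4!(1-ρ)) = 73.3460/(24 × 0.268382) = 11.3871
P₀ = 1/(12.3857 + 11.3871) = 0.04206
Lq = P₀·a^4·ρ / (4!(1-ρ)²) = 0.042065 × 73.3460 × 0.73162 / (24 × 0.072029) = 1.3058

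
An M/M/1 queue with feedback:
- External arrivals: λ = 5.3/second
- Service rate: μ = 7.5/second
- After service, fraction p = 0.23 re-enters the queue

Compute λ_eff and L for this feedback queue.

Effective arrival rate: λ_eff = λ/(1-p) = 5.3/(1-0.23) = 5.3/0.77 = 6.88312
ρ = λ_eff/μ = 6.88312/7.5 = 0.917749
L = ρ/(1-ρ) = 0.917749/(1-0.917749) = 11.1579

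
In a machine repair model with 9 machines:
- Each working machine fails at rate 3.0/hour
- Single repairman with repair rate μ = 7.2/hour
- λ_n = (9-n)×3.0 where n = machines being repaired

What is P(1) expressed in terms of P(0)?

P(1)/P(0) = ∏_{i=0}^{1-1} λ_i/μ_{i+1}
= (9-0)×3.0/7.2
= 3.7500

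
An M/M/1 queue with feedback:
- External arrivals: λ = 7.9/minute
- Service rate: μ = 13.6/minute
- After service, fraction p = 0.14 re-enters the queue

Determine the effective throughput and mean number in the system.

Effective arrival rate: λ_eff = λ/(1-p) = 7.9/(1-0.14) = 7.9/0.86 = 9.1860
ρ = λ_eff/μ = 9.1860/13.6 = 0.67544
L = ρ/(1-ρ) = 0.67544/(1-0.67544) = 2.0811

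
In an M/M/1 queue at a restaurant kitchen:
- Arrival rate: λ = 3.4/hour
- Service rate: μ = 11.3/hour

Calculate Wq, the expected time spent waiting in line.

First, compute utilization: ρ = λ/μ = 3.4/11.3 = 0.3009
For M/M/1: Wq = λ/(μ(μ-λ))
Wq = 3.4/(11.3 × (11.3-3.4))
Wq = 3.4/(11.3 × 7.90)
Wq = 0.03809 hours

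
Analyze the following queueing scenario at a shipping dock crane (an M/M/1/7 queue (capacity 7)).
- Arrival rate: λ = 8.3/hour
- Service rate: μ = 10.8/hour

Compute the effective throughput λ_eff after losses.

ρ = λ/μ = 8.3/10.8 = 0.76852
P₀ = (1-ρ)/(1-ρ^(K+1)) = (1-0.76852)/(1-0.76852^8) = 0.2315/0.8783 = 0.2636
P_K = P₀×ρ^K = 0.2636 × 0.76852^7 = 0.2636 × 0.1583 = 0.04173
λ_eff = λ(1-P_K) = 8.3 × (1 - 0.04173) = 8.3 × 0.95827 = 7.9536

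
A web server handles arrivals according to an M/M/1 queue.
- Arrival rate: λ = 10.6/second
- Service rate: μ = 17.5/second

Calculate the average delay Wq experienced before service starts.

First, compute utilization: ρ = λ/μ = 10.6/17.5 = 0.6057
For M/M/1: Wq = λ/(μ(μ-λ))
Wq = 10.6/(17.5 × (17.5-10.6))
Wq = 10.6/(17.5 × 6.90)
Wq = 0.08778 seconds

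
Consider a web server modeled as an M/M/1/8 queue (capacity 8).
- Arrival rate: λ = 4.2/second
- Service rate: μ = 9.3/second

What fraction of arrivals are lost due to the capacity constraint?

ρ = λ/μ = 4.2/9.3 = 0.45161
P₀ = (1-ρ)/(1-ρ^(K+1)) = (1-0.45161)/(1-0.45161^9) = 0.5484/0.9992 = 0.5488
P_K = P₀×ρ^K = 0.54882 × 0.45161^8 = 0.54882 × 0.0017302 = 0.0009496
Blocking probability = 0.09496%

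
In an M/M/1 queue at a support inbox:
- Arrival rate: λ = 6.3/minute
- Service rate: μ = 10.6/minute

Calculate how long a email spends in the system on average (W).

First, compute utilization: ρ = λ/μ = 6.3/10.6 = 0.5943
For M/M/1: W = 1/(μ-λ)
W = 1/(10.6-6.3) = 1/4.30
W = 0.2326 minutes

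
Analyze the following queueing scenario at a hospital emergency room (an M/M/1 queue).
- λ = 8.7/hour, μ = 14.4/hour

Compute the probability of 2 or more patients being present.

ρ = λ/μ = 8.7/14.4 = 0.60417
P(N ≥ n) = ρⁿ
P(N ≥ 2) = 0.60417^2
P(N ≥ 2) = 0.3650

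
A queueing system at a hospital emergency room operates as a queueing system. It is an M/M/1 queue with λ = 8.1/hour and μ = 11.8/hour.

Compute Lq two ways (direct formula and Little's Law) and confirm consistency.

Method 1 (direct): Lq = λ²/(μ(μ-λ)) = 65.61/(11.8 × 3.70) = 1.5027

Method 2 (Little's Law):
W = 1/(μ-λ) = 1/3.70 = 0.27027
Wq = W - 1/μ = 0.27027 - 0.084746 = 0.18552
Lq = λWq = 8.1 × 0.18552 = 1.5027 ✔ (matches Method 1)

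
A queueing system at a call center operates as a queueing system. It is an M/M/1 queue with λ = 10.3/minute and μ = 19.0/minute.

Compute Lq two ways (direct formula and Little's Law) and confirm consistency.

Method 1 (direct): Lq = λ²/(μ(μ-λ)) = 106.09/(19.0 × 8.70) = 0.6418

Method 2 (Little's Law):
W = 1/(μ-λ) = 1/8.70 = 0.11494
Wq = W - 1/μ = 0.11494 - 0.052632 = 0.06231
Lq = λWq = 10.3 × 0.06231 = 0.6418 ✔ (matches Method 1)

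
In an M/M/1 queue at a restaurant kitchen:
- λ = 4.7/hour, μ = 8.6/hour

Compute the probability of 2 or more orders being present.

ρ = λ/μ = 4.7/8.6 = 0.5465
P(N ≥ n) = ρⁿ
P(N ≥ 2) = 0.5465^2
P(N ≥ 2) = 0.2987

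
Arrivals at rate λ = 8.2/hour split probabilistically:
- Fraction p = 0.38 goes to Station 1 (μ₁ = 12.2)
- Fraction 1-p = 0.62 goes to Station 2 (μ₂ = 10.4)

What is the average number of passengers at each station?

Effective rates: λ₁ = 8.2×0.38 = 3.116, λ₂ = 8.2×0.62 = 5.084
Station 1: ρ₁ = 3.116/12.2 = 0.2554, L₁ = ρ₁/(1-ρ₁) = 0.2554/(1-0.2554) = 0.3430
Station 2: ρ₂ = 5.084/10.4 = 0.48885, L₂ = ρ₂/(1-ρ₂) = 0.48885/(1-0.48885) = 0.9564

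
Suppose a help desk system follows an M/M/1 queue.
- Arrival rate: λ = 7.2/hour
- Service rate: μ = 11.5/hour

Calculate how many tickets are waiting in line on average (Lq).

ρ = λ/μ = 7.2/11.5 = 0.6261
For M/M/1: Lq = λ²/(μ(μ-λ))
Lq = 51.84/(11.5 × 4.30)
Lq = 1.0483 tickets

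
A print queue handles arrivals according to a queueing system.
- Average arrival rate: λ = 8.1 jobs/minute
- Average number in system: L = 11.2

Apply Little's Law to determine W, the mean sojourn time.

Little's Law: L = λW, so W = L/λ
W = 11.2/8.1 = 1.3827 minutes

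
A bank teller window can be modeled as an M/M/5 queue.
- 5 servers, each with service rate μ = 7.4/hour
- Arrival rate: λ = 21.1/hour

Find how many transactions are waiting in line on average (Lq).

Traffic intensity: ρ = λ/(cμ) = 21.1/(5×7.4) = 0.5703
Since ρ = 0.5703 < 1, system is stable.
Offered load a = λ/μ = cρ = 21.1/7.4 = 2.8514
P₀ = [ Σₙ₌₀^4 aⁿ/n! + a^5/(5!(1-ρ)) ]⁻¹
Σ = a^0/0! + a^1/1! + a^2/2! + a^3/3! + a^4/4! = 1.00000 + 2.85135 + 4.06510 + 3.86368 + 2.75418 = 14.5343
a^5/(5!(1-ρ)) = 188.4750/(120 × 0.42973) = 3.6549
P₀ = 1/(14.5343 + 3.6549) = 0.05498
Lq = P₀·a^5·ρ / (5!(1-ρ)²) = 0.054978 × 188.4750 × 0.57027 / (120 × 0.18467) = 0.2667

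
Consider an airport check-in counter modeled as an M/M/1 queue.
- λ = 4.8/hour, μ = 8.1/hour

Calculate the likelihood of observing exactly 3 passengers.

ρ = λ/μ = 4.8/8.1 = 0.5926
P(n) = (1-ρ)ρⁿ
P(3) = (1-0.5926) × 0.5926^3
P(3) = 0.4074 × 0.2081
P(3) = 0.08478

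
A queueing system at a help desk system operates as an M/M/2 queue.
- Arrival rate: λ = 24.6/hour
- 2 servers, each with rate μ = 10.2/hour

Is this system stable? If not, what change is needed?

Stability requires ρ = λ/(cμ) < 1
ρ = 24.6/(2 × 10.2) = 24.6/20.40 = 1.2059
Since 1.2059 ≥ 1, the system is UNSTABLE.
Need c > λ/μ = 24.6/10.2 = 2.41.
Minimum servers needed: c = 3.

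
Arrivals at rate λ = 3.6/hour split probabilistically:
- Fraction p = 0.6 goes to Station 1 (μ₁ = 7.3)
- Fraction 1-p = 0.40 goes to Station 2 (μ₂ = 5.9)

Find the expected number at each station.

Effective rates: λ₁ = 3.6×0.6 = 2.16, λ₂ = 3.6×0.40 = 1.44
Station 1: ρ₁ = 2.16/7.3 = 0.29589, L₁ = ρ₁/(1-ρ₁) = 0.29589/(1-0.29589) = 0.4202
Station 2: ρ₂ = 1.44/5.9 = 0.2441, L₂ = ρ₂/(1-ρ₂) = 0.2441/(1-0.2441) = 0.3229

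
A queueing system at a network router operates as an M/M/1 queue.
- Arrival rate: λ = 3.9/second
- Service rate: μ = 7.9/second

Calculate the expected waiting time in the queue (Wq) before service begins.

First, compute utilization: ρ = λ/μ = 3.9/7.9 = 0.4937
For M/M/1: Wq = λ/(μ(μ-λ))
Wq = 3.9/(7.9 × (7.9-3.9))
Wq = 3.9/(7.9 × 4.00)
Wq = 0.1234 seconds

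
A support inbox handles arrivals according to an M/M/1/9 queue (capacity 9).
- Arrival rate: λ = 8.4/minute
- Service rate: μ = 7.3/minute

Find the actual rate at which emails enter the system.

ρ = λ/μ = 8.4/7.3 = 1.150685
P₀ = (1-ρ)/(1-ρ^(K+1)) = (1-1.150685)/(1-1.150685^10) = -0.1507/-3.0697 = 0.04909
P_K = P₀×ρ^K = 0.04909 × 1.150685^9 = 0.04909 × 3.5368 = 0.1736
λ_eff = λ(1-P_K) = 8.4 × (1 - 0.17361) = 8.4 × 0.82639 = 6.9417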